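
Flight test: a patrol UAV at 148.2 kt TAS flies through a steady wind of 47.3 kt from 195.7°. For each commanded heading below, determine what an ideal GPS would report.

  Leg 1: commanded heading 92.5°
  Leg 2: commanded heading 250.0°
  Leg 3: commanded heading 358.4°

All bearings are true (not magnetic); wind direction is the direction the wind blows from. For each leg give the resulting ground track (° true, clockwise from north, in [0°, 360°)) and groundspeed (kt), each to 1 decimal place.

Leg 1: heading 92.5°; drift -16.2° → track 76.3°, groundspeed 165.5 kt
Leg 2: heading 250.0°; drift +17.7° → track 267.7°, groundspeed 126.6 kt
Leg 3: heading 358.4°; drift +4.2° → track 2.6°, groundspeed 193.9 kt

Leg 1: track=76.3°, groundspeed=165.5 kt
Leg 2: track=267.7°, groundspeed=126.6 kt
Leg 3: track=2.6°, groundspeed=193.9 kt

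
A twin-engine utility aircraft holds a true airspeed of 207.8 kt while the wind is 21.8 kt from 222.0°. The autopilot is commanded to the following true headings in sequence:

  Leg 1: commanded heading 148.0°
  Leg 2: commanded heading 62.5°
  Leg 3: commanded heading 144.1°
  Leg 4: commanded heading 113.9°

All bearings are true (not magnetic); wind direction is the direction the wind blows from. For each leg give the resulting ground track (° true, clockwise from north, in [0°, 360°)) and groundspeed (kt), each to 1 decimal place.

Leg 1: heading 148.0°; drift -5.9° → track 142.1°, groundspeed 202.9 kt
Leg 2: heading 62.5°; drift -1.9° → track 60.6°, groundspeed 228.3 kt
Leg 3: heading 144.1°; drift -6.0° → track 138.1°, groundspeed 204.3 kt
Leg 4: heading 113.9°; drift -5.5° → track 108.4°, groundspeed 215.6 kt

Leg 1: track=142.1°, groundspeed=202.9 kt
Leg 2: track=60.6°, groundspeed=228.3 kt
Leg 3: track=138.1°, groundspeed=204.3 kt
Leg 4: track=108.4°, groundspeed=215.6 kt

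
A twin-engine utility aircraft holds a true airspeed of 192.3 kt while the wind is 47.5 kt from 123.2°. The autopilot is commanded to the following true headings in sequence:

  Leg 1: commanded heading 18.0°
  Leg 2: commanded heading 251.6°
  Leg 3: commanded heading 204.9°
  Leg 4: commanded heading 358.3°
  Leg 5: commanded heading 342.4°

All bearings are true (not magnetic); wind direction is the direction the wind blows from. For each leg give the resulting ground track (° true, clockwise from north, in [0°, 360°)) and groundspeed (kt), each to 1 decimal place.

Leg 1: track=5.4°, groundspeed=209.8 kt
Leg 2: track=261.1°, groundspeed=224.9 kt
Leg 3: track=219.1°, groundspeed=191.3 kt
Leg 4: track=348.2°, groundspeed=222.9 kt
Leg 5: track=334.9°, groundspeed=231.1 kt

Leg 1: heading 18.0°; drift -12.6° → track 5.4°, groundspeed 209.8 kt
Leg 2: heading 251.6°; drift +9.5° → track 261.1°, groundspeed 224.9 kt
Leg 3: heading 204.9°; drift +14.2° → track 219.1°, groundspeed 191.3 kt
Leg 4: heading 358.3°; drift -10.1° → track 348.2°, groundspeed 222.9 kt
Leg 5: heading 342.4°; drift -7.5° → track 334.9°, groundspeed 231.1 kt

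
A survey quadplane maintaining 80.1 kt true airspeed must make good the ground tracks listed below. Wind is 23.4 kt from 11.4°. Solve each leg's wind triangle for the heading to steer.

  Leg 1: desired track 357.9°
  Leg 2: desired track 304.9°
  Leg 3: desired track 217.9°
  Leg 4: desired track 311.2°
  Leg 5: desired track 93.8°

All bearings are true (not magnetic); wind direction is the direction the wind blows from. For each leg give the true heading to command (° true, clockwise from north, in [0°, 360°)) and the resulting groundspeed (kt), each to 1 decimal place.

Leg 1: heading=1.8°, groundspeed=57.2 kt
Leg 2: heading=320.4°, groundspeed=67.8 kt
Leg 3: heading=225.4°, groundspeed=100.4 kt
Leg 4: heading=325.9°, groundspeed=65.9 kt
Leg 5: heading=77.0°, groundspeed=73.6 kt

Leg 1: desired track 357.9°; wind correction +3.9° → command heading 1.8°, groundspeed 57.2 kt
Leg 2: desired track 304.9°; wind correction +15.5° → command heading 320.4°, groundspeed 67.8 kt
Leg 3: desired track 217.9°; wind correction +7.5° → command heading 225.4°, groundspeed 100.4 kt
Leg 4: desired track 311.2°; wind correction +14.7° → command heading 325.9°, groundspeed 65.9 kt
Leg 5: desired track 93.8°; wind correction -16.8° → command heading 77.0°, groundspeed 73.6 kt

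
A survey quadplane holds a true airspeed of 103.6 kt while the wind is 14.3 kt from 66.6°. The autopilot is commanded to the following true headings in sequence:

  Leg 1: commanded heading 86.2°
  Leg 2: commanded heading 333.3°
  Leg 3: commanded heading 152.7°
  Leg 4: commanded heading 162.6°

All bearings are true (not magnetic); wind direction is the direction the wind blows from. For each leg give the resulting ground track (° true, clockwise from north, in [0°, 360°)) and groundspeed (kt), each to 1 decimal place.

Leg 1: heading 86.2°; drift +3.0° → track 89.2°, groundspeed 90.3 kt
Leg 2: heading 333.3°; drift -7.8° → track 325.5°, groundspeed 105.4 kt
Leg 3: heading 152.7°; drift +7.9° → track 160.6°, groundspeed 103.6 kt
Leg 4: heading 162.6°; drift +7.7° → track 170.3°, groundspeed 106.1 kt

Leg 1: track=89.2°, groundspeed=90.3 kt
Leg 2: track=325.5°, groundspeed=105.4 kt
Leg 3: track=160.6°, groundspeed=103.6 kt
Leg 4: track=170.3°, groundspeed=106.1 kt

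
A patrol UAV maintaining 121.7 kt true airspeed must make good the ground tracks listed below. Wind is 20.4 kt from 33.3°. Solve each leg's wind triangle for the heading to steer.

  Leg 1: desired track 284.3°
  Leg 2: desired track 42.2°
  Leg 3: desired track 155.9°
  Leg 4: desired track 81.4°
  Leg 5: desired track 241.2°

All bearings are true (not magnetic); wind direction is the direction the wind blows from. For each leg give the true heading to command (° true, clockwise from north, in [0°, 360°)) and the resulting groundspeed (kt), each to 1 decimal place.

Leg 1: heading=293.4°, groundspeed=126.8 kt
Leg 2: heading=40.7°, groundspeed=101.5 kt
Leg 3: heading=147.8°, groundspeed=131.5 kt
Leg 4: heading=74.2°, groundspeed=107.1 kt
Leg 5: heading=245.7°, groundspeed=139.4 kt

Leg 1: desired track 284.3°; wind correction +9.1° → command heading 293.4°, groundspeed 126.8 kt
Leg 2: desired track 42.2°; wind correction -1.5° → command heading 40.7°, groundspeed 101.5 kt
Leg 3: desired track 155.9°; wind correction -8.1° → command heading 147.8°, groundspeed 131.5 kt
Leg 4: desired track 81.4°; wind correction -7.2° → command heading 74.2°, groundspeed 107.1 kt
Leg 5: desired track 241.2°; wind correction +4.5° → command heading 245.7°, groundspeed 139.4 kt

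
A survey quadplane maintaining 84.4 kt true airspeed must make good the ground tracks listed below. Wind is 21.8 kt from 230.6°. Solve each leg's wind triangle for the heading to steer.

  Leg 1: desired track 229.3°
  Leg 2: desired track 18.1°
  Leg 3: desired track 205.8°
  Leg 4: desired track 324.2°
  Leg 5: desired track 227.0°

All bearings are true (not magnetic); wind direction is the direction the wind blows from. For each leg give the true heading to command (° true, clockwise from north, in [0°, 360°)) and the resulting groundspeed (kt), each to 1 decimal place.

Leg 1: desired track 229.3°; wind correction +0.3° → command heading 229.6°, groundspeed 62.6 kt
Leg 2: desired track 18.1°; wind correction -8.0° → command heading 10.1°, groundspeed 102.0 kt
Leg 3: desired track 205.8°; wind correction +6.2° → command heading 212.0°, groundspeed 64.1 kt
Leg 4: desired track 324.2°; wind correction -14.9° → command heading 309.3°, groundspeed 82.9 kt
Leg 5: desired track 227.0°; wind correction +0.9° → command heading 227.9°, groundspeed 62.6 kt

Leg 1: heading=229.6°, groundspeed=62.6 kt
Leg 2: heading=10.1°, groundspeed=102.0 kt
Leg 3: heading=212.0°, groundspeed=64.1 kt
Leg 4: heading=309.3°, groundspeed=82.9 kt
Leg 5: heading=227.9°, groundspeed=62.6 kt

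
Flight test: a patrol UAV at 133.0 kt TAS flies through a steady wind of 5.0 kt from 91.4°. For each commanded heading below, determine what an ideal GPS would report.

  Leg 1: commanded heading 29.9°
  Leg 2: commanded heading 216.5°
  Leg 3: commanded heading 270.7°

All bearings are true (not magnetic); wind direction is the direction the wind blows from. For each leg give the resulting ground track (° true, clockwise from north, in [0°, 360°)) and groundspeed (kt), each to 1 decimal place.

Leg 1: track=28.0°, groundspeed=130.7 kt
Leg 2: track=218.2°, groundspeed=135.9 kt
Leg 3: track=270.7°, groundspeed=138.0 kt

Leg 1: heading 29.9°; drift -1.9° → track 28.0°, groundspeed 130.7 kt
Leg 2: heading 216.5°; drift +1.7° → track 218.2°, groundspeed 135.9 kt
Leg 3: heading 270.7°; drift +0.0° → track 270.7°, groundspeed 138.0 kt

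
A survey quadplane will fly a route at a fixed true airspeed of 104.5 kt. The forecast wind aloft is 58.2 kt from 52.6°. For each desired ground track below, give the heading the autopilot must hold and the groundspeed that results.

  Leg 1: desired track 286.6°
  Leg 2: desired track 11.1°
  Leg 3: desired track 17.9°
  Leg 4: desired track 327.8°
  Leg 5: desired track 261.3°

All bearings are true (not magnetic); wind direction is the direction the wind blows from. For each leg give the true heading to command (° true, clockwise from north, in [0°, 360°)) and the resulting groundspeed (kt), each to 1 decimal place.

Leg 1: heading=313.4°, groundspeed=127.5 kt
Leg 2: heading=32.8°, groundspeed=53.5 kt
Leg 3: heading=36.4°, groundspeed=51.3 kt
Leg 4: heading=1.5°, groundspeed=81.7 kt
Leg 5: heading=276.8°, groundspeed=151.7 kt

Leg 1: desired track 286.6°; wind correction +26.8° → command heading 313.4°, groundspeed 127.5 kt
Leg 2: desired track 11.1°; wind correction +21.7° → command heading 32.8°, groundspeed 53.5 kt
Leg 3: desired track 17.9°; wind correction +18.5° → command heading 36.4°, groundspeed 51.3 kt
Leg 4: desired track 327.8°; wind correction +33.7° → command heading 1.5°, groundspeed 81.7 kt
Leg 5: desired track 261.3°; wind correction +15.5° → command heading 276.8°, groundspeed 151.7 kt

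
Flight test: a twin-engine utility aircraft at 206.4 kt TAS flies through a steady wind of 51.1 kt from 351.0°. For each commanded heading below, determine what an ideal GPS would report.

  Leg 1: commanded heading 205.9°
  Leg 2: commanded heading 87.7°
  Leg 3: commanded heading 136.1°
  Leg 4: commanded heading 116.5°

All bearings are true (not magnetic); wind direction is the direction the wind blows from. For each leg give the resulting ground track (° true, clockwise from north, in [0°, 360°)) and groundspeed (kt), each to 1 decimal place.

Leg 1: heading 205.9°; drift -6.7° → track 199.2°, groundspeed 250.0 kt
Leg 2: heading 87.7°; drift +13.4° → track 101.1°, groundspeed 218.3 kt
Leg 3: heading 136.1°; drift +6.7° → track 142.8°, groundspeed 250.0 kt
Leg 4: heading 116.5°; drift +10.0° → track 126.5°, groundspeed 239.7 kt

Leg 1: track=199.2°, groundspeed=250.0 kt
Leg 2: track=101.1°, groundspeed=218.3 kt
Leg 3: track=142.8°, groundspeed=250.0 kt
Leg 4: track=126.5°, groundspeed=239.7 kt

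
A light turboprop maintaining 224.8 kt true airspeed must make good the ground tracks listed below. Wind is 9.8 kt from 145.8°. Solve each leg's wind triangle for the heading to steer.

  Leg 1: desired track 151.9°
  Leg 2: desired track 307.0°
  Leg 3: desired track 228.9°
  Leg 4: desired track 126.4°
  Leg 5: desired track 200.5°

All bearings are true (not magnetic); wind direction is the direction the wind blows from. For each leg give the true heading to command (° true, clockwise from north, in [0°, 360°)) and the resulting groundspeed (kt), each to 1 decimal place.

Leg 1: desired track 151.9°; wind correction -0.3° → command heading 151.6°, groundspeed 215.1 kt
Leg 2: desired track 307.0°; wind correction -0.8° → command heading 306.2°, groundspeed 234.1 kt
Leg 3: desired track 228.9°; wind correction -2.5° → command heading 226.4°, groundspeed 223.4 kt
Leg 4: desired track 126.4°; wind correction +0.8° → command heading 127.2°, groundspeed 215.5 kt
Leg 5: desired track 200.5°; wind correction -2.0° → command heading 198.5°, groundspeed 219.0 kt

Leg 1: heading=151.6°, groundspeed=215.1 kt
Leg 2: heading=306.2°, groundspeed=234.1 kt
Leg 3: heading=226.4°, groundspeed=223.4 kt
Leg 4: heading=127.2°, groundspeed=215.5 kt
Leg 5: heading=198.5°, groundspeed=219.0 kt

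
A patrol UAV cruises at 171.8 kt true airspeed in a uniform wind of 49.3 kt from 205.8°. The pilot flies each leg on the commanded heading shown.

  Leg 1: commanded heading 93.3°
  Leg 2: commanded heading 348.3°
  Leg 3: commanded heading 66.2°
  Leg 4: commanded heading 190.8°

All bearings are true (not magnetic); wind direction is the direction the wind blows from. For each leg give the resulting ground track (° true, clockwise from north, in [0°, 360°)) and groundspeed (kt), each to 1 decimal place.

Leg 1: heading 93.3°; drift -13.4° → track 79.9°, groundspeed 196.0 kt
Leg 2: heading 348.3°; drift +8.1° → track 356.4°, groundspeed 213.0 kt
Leg 3: heading 66.2°; drift -8.7° → track 57.5°, groundspeed 211.8 kt
Leg 4: heading 190.8°; drift -5.9° → track 184.9°, groundspeed 124.8 kt

Leg 1: track=79.9°, groundspeed=196.0 kt
Leg 2: track=356.4°, groundspeed=213.0 kt
Leg 3: track=57.5°, groundspeed=211.8 kt
Leg 4: track=184.9°, groundspeed=124.8 kt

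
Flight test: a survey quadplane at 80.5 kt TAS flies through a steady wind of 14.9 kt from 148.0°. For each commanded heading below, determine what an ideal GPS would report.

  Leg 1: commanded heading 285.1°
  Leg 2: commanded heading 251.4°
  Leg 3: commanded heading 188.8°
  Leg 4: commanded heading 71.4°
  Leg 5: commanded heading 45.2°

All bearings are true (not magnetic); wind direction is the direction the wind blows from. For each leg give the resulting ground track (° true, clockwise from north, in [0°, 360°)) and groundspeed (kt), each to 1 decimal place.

Leg 1: track=291.4°, groundspeed=92.0 kt
Leg 2: track=261.2°, groundspeed=85.2 kt
Leg 3: track=196.8°, groundspeed=69.9 kt
Leg 4: track=60.7°, groundspeed=78.4 kt
Leg 5: track=35.4°, groundspeed=85.1 kt

Leg 1: heading 285.1°; drift +6.3° → track 291.4°, groundspeed 92.0 kt
Leg 2: heading 251.4°; drift +9.8° → track 261.2°, groundspeed 85.2 kt
Leg 3: heading 188.8°; drift +8.0° → track 196.8°, groundspeed 69.9 kt
Leg 4: heading 71.4°; drift -10.7° → track 60.7°, groundspeed 78.4 kt
Leg 5: heading 45.2°; drift -9.8° → track 35.4°, groundspeed 85.1 kt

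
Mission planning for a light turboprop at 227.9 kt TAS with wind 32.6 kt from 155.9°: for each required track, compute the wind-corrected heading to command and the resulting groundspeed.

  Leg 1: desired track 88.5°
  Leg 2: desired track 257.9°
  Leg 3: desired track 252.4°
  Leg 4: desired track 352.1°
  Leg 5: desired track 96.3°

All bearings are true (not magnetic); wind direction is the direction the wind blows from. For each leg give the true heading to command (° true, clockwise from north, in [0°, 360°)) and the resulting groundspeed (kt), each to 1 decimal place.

Leg 1: heading=96.1°, groundspeed=213.4 kt
Leg 2: heading=249.9°, groundspeed=232.4 kt
Leg 3: heading=244.2°, groundspeed=229.3 kt
Leg 4: heading=354.4°, groundspeed=259.0 kt
Leg 5: heading=103.4°, groundspeed=209.7 kt

Leg 1: desired track 88.5°; wind correction +7.6° → command heading 96.1°, groundspeed 213.4 kt
Leg 2: desired track 257.9°; wind correction -8.0° → command heading 249.9°, groundspeed 232.4 kt
Leg 3: desired track 252.4°; wind correction -8.2° → command heading 244.2°, groundspeed 229.3 kt
Leg 4: desired track 352.1°; wind correction +2.3° → command heading 354.4°, groundspeed 259.0 kt
Leg 5: desired track 96.3°; wind correction +7.1° → command heading 103.4°, groundspeed 209.7 kt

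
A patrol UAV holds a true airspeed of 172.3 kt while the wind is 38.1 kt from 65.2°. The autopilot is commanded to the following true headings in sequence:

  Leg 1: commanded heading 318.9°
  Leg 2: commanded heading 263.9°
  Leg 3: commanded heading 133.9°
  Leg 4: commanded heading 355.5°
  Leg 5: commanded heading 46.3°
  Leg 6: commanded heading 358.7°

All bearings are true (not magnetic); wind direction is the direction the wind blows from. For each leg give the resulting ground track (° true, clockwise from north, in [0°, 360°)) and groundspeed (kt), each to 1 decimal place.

Leg 1: track=307.6°, groundspeed=186.6 kt
Leg 2: track=260.5°, groundspeed=208.7 kt
Leg 3: track=146.5°, groundspeed=162.4 kt
Leg 4: track=342.8°, groundspeed=163.0 kt
Leg 5: track=41.1°, groundspeed=136.8 kt
Leg 6: track=346.2°, groundspeed=160.9 kt

Leg 1: heading 318.9°; drift -11.3° → track 307.6°, groundspeed 186.6 kt
Leg 2: heading 263.9°; drift -3.4° → track 260.5°, groundspeed 208.7 kt
Leg 3: heading 133.9°; drift +12.6° → track 146.5°, groundspeed 162.4 kt
Leg 4: heading 355.5°; drift -12.7° → track 342.8°, groundspeed 163.0 kt
Leg 5: heading 46.3°; drift -5.2° → track 41.1°, groundspeed 136.8 kt
Leg 6: heading 358.7°; drift -12.5° → track 346.2°, groundspeed 160.9 kt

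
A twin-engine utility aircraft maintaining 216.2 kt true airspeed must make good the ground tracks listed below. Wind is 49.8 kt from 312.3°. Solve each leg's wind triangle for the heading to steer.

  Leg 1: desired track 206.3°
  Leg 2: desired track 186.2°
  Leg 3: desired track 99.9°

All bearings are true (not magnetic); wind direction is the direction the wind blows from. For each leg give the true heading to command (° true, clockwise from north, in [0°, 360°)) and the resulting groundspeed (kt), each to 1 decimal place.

Leg 1: desired track 206.3°; wind correction +12.8° → command heading 219.1°, groundspeed 224.6 kt
Leg 2: desired track 186.2°; wind correction +10.7° → command heading 196.9°, groundspeed 241.8 kt
Leg 3: desired track 99.9°; wind correction -7.1° → command heading 92.8°, groundspeed 256.6 kt

Leg 1: heading=219.1°, groundspeed=224.6 kt
Leg 2: heading=196.9°, groundspeed=241.8 kt
Leg 3: heading=92.8°, groundspeed=256.6 kt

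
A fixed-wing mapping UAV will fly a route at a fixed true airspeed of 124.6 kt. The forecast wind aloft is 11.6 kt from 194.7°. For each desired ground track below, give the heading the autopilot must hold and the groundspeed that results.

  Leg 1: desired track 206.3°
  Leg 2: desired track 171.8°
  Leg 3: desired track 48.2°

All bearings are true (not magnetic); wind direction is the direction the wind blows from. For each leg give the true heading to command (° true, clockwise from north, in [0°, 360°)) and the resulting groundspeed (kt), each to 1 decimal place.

Leg 1: desired track 206.3°; wind correction -1.1° → command heading 205.2°, groundspeed 113.2 kt
Leg 2: desired track 171.8°; wind correction +2.1° → command heading 173.9°, groundspeed 113.8 kt
Leg 3: desired track 48.2°; wind correction +2.9° → command heading 51.1°, groundspeed 134.1 kt

Leg 1: heading=205.2°, groundspeed=113.2 kt
Leg 2: heading=173.9°, groundspeed=113.8 kt
Leg 3: heading=51.1°, groundspeed=134.1 kt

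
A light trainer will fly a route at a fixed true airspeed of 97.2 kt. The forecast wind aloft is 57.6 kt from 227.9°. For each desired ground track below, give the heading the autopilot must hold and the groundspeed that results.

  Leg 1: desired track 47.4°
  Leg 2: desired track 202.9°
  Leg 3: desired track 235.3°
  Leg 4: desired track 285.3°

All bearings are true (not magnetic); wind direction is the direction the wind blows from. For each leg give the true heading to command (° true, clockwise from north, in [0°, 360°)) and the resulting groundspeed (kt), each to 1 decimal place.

Leg 1: desired track 47.4°; wind correction -0.3° → command heading 47.1°, groundspeed 154.8 kt
Leg 2: desired track 202.9°; wind correction +14.5° → command heading 217.4°, groundspeed 41.9 kt
Leg 3: desired track 235.3°; wind correction -4.4° → command heading 230.9°, groundspeed 39.8 kt
Leg 4: desired track 285.3°; wind correction -29.9° → command heading 255.4°, groundspeed 53.2 kt

Leg 1: heading=47.1°, groundspeed=154.8 kt
Leg 2: heading=217.4°, groundspeed=41.9 kt
Leg 3: heading=230.9°, groundspeed=39.8 kt
Leg 4: heading=255.4°, groundspeed=53.2 kt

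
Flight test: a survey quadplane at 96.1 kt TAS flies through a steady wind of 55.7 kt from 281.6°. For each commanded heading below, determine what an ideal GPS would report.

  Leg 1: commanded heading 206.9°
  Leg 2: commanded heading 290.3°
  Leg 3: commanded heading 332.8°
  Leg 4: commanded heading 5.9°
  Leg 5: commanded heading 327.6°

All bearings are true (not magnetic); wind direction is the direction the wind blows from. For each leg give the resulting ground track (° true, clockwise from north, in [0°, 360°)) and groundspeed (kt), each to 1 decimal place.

Leg 1: track=173.5°, groundspeed=97.5 kt
Leg 2: track=301.9°, groundspeed=41.9 kt
Leg 3: track=8.1°, groundspeed=75.0 kt
Leg 4: track=37.4°, groundspeed=106.2 kt
Leg 5: track=2.5°, groundspeed=70.0 kt

Leg 1: heading 206.9°; drift -33.4° → track 173.5°, groundspeed 97.5 kt
Leg 2: heading 290.3°; drift +11.6° → track 301.9°, groundspeed 41.9 kt
Leg 3: heading 332.8°; drift +35.3° → track 8.1°, groundspeed 75.0 kt
Leg 4: heading 5.9°; drift +31.5° → track 37.4°, groundspeed 106.2 kt
Leg 5: heading 327.6°; drift +34.9° → track 2.5°, groundspeed 70.0 kt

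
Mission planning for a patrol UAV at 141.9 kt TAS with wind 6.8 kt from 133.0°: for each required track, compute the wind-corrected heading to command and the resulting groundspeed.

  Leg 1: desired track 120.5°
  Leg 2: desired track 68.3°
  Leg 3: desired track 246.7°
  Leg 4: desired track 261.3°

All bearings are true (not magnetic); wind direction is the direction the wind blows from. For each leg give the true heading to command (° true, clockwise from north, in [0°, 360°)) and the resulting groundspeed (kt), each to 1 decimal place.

Leg 1: desired track 120.5°; wind correction +0.6° → command heading 121.1°, groundspeed 135.3 kt
Leg 2: desired track 68.3°; wind correction +2.5° → command heading 70.8°, groundspeed 138.9 kt
Leg 3: desired track 246.7°; wind correction -2.5° → command heading 244.2°, groundspeed 144.5 kt
Leg 4: desired track 261.3°; wind correction -2.2° → command heading 259.1°, groundspeed 146.0 kt

Leg 1: heading=121.1°, groundspeed=135.3 kt
Leg 2: heading=70.8°, groundspeed=138.9 kt
Leg 3: heading=244.2°, groundspeed=144.5 kt
Leg 4: heading=259.1°, groundspeed=146.0 kt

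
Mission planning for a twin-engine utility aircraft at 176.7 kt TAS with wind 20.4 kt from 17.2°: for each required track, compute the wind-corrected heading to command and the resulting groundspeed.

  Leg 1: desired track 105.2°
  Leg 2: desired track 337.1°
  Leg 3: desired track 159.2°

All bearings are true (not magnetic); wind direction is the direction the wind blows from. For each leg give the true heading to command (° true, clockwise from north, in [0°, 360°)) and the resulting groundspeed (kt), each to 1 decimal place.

Leg 1: heading=98.6°, groundspeed=174.8 kt
Leg 2: heading=341.4°, groundspeed=160.6 kt
Leg 3: heading=155.1°, groundspeed=192.3 kt

Leg 1: desired track 105.2°; wind correction -6.6° → command heading 98.6°, groundspeed 174.8 kt
Leg 2: desired track 337.1°; wind correction +4.3° → command heading 341.4°, groundspeed 160.6 kt
Leg 3: desired track 159.2°; wind correction -4.1° → command heading 155.1°, groundspeed 192.3 kt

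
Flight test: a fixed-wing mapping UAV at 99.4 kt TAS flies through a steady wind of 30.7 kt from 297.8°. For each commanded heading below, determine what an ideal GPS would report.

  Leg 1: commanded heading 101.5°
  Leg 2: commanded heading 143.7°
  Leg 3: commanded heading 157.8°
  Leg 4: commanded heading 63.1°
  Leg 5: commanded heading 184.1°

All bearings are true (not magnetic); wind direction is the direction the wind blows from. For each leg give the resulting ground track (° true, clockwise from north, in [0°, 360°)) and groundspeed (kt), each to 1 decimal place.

Leg 1: track=105.3°, groundspeed=129.2 kt
Leg 2: track=137.7°, groundspeed=127.7 kt
Leg 3: track=148.7°, groundspeed=124.5 kt
Leg 4: track=75.2°, groundspeed=119.8 kt
Leg 5: track=170.0°, groundspeed=115.2 kt

Leg 1: heading 101.5°; drift +3.8° → track 105.3°, groundspeed 129.2 kt
Leg 2: heading 143.7°; drift -6.0° → track 137.7°, groundspeed 127.7 kt
Leg 3: heading 157.8°; drift -9.1° → track 148.7°, groundspeed 124.5 kt
Leg 4: heading 63.1°; drift +12.1° → track 75.2°, groundspeed 119.8 kt
Leg 5: heading 184.1°; drift -14.1° → track 170.0°, groundspeed 115.2 kt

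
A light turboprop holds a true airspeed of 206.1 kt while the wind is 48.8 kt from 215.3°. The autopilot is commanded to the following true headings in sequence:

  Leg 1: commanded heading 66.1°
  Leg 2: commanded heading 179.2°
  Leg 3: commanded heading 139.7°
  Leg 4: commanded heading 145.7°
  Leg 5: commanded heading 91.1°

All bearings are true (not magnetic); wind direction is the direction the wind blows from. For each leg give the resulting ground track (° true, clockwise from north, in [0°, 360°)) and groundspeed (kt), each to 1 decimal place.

Leg 1: heading 66.1°; drift -5.8° → track 60.3°, groundspeed 249.3 kt
Leg 2: heading 179.2°; drift -9.8° → track 169.4°, groundspeed 169.1 kt
Leg 3: heading 139.7°; drift -13.7° → track 126.0°, groundspeed 199.6 kt
Leg 4: heading 145.7°; drift -13.6° → track 132.1°, groundspeed 194.5 kt
Leg 5: heading 91.1°; drift -9.8° → track 81.3°, groundspeed 237.0 kt

Leg 1: track=60.3°, groundspeed=249.3 kt
Leg 2: track=169.4°, groundspeed=169.1 kt
Leg 3: track=126.0°, groundspeed=199.6 kt
Leg 4: track=132.1°, groundspeed=194.5 kt
Leg 5: track=81.3°, groundspeed=237.0 kt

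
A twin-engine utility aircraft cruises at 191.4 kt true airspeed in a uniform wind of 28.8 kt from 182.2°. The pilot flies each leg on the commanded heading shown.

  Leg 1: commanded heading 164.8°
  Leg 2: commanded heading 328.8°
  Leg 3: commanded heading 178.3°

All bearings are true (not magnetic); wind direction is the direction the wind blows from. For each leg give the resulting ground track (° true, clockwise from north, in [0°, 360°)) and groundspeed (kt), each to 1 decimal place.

Leg 1: heading 164.8°; drift -3.0° → track 161.8°, groundspeed 164.1 kt
Leg 2: heading 328.8°; drift +4.2° → track 333.0°, groundspeed 216.0 kt
Leg 3: heading 178.3°; drift -0.7° → track 177.6°, groundspeed 162.7 kt

Leg 1: track=161.8°, groundspeed=164.1 kt
Leg 2: track=333.0°, groundspeed=216.0 kt
Leg 3: track=177.6°, groundspeed=162.7 kt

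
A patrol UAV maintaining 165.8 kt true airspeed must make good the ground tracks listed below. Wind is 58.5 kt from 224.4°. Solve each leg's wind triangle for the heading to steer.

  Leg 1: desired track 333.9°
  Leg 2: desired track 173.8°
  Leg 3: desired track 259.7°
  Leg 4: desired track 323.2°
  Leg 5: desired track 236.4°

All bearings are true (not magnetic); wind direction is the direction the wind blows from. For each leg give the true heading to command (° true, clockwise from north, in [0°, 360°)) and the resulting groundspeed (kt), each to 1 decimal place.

Leg 1: desired track 333.9°; wind correction -19.4° → command heading 314.5°, groundspeed 175.9 kt
Leg 2: desired track 173.8°; wind correction +15.8° → command heading 189.6°, groundspeed 122.4 kt
Leg 3: desired track 259.7°; wind correction -11.8° → command heading 247.9°, groundspeed 114.6 kt
Leg 4: desired track 323.2°; wind correction -20.4° → command heading 302.8°, groundspeed 164.3 kt
Leg 5: desired track 236.4°; wind correction -4.2° → command heading 232.2°, groundspeed 108.1 kt

Leg 1: heading=314.5°, groundspeed=175.9 kt
Leg 2: heading=189.6°, groundspeed=122.4 kt
Leg 3: heading=247.9°, groundspeed=114.6 kt
Leg 4: heading=302.8°, groundspeed=164.3 kt
Leg 5: heading=232.2°, groundspeed=108.1 kt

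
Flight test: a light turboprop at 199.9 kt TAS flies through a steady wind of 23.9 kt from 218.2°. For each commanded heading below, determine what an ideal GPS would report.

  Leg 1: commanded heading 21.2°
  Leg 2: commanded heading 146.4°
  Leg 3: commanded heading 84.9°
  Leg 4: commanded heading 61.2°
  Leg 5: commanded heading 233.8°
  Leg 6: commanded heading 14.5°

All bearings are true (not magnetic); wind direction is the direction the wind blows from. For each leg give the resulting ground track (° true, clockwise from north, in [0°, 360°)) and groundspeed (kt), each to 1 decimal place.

Leg 1: heading 21.2°; drift +1.8° → track 23.0°, groundspeed 222.9 kt
Leg 2: heading 146.4°; drift -6.7° → track 139.7°, groundspeed 193.8 kt
Leg 3: heading 84.9°; drift -4.6° → track 80.3°, groundspeed 217.0 kt
Leg 4: heading 61.2°; drift -2.4° → track 58.8°, groundspeed 222.1 kt
Leg 5: heading 233.8°; drift +2.1° → track 235.9°, groundspeed 177.0 kt
Leg 6: heading 14.5°; drift +2.5° → track 17.0°, groundspeed 222.0 kt

Leg 1: track=23.0°, groundspeed=222.9 kt
Leg 2: track=139.7°, groundspeed=193.8 kt
Leg 3: track=80.3°, groundspeed=217.0 kt
Leg 4: track=58.8°, groundspeed=222.1 kt
Leg 5: track=235.9°, groundspeed=177.0 kt
Leg 6: track=17.0°, groundspeed=222.0 kt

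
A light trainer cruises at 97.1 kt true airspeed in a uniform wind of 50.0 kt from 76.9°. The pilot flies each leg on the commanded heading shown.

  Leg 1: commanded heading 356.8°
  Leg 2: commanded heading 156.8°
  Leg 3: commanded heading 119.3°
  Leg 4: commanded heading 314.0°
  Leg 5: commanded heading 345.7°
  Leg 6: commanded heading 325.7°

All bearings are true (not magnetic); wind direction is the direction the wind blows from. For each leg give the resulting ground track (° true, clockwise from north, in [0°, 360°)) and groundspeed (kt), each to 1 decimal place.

Leg 1: heading 356.8°; drift -29.1° → track 327.7°, groundspeed 101.3 kt
Leg 2: heading 156.8°; drift +29.1° → track 185.9°, groundspeed 101.1 kt
Leg 3: heading 119.3°; drift +29.3° → track 148.6°, groundspeed 69.0 kt
Leg 4: heading 314.0°; drift -18.7° → track 295.3°, groundspeed 131.2 kt
Leg 5: heading 345.7°; drift -27.0° → track 318.7°, groundspeed 110.1 kt
Leg 6: heading 325.7°; drift -22.0° → track 303.7°, groundspeed 124.3 kt

Leg 1: track=327.7°, groundspeed=101.3 kt
Leg 2: track=185.9°, groundspeed=101.1 kt
Leg 3: track=148.6°, groundspeed=69.0 kt
Leg 4: track=295.3°, groundspeed=131.2 kt
Leg 5: track=318.7°, groundspeed=110.1 kt
Leg 6: track=303.7°, groundspeed=124.3 kt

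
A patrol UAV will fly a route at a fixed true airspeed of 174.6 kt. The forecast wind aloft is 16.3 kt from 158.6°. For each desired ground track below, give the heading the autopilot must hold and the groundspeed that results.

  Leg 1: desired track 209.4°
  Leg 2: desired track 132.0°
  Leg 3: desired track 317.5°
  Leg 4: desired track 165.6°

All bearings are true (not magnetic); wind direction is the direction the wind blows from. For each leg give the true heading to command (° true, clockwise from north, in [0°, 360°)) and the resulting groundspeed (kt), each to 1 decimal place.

Leg 1: heading=205.3°, groundspeed=163.8 kt
Leg 2: heading=134.4°, groundspeed=159.9 kt
Leg 3: heading=315.6°, groundspeed=189.7 kt
Leg 4: heading=164.9°, groundspeed=158.4 kt

Leg 1: desired track 209.4°; wind correction -4.1° → command heading 205.3°, groundspeed 163.8 kt
Leg 2: desired track 132.0°; wind correction +2.4° → command heading 134.4°, groundspeed 159.9 kt
Leg 3: desired track 317.5°; wind correction -1.9° → command heading 315.6°, groundspeed 189.7 kt
Leg 4: desired track 165.6°; wind correction -0.7° → command heading 164.9°, groundspeed 158.4 kt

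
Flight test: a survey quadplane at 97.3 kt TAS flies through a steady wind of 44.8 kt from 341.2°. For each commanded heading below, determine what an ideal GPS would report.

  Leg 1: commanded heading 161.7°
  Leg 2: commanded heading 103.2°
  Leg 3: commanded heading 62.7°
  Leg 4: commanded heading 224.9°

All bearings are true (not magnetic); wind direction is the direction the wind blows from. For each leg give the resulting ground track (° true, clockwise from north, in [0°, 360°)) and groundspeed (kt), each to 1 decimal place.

Leg 1: heading 161.7°; drift -0.2° → track 161.5°, groundspeed 142.1 kt
Leg 2: heading 103.2°; drift +17.4° → track 120.6°, groundspeed 126.9 kt
Leg 3: heading 62.7°; drift +26.0° → track 88.7°, groundspeed 100.9 kt
Leg 4: heading 224.9°; drift -18.9° → track 206.0°, groundspeed 123.8 kt

Leg 1: track=161.5°, groundspeed=142.1 kt
Leg 2: track=120.6°, groundspeed=126.9 kt
Leg 3: track=88.7°, groundspeed=100.9 kt
Leg 4: track=206.0°, groundspeed=123.8 kt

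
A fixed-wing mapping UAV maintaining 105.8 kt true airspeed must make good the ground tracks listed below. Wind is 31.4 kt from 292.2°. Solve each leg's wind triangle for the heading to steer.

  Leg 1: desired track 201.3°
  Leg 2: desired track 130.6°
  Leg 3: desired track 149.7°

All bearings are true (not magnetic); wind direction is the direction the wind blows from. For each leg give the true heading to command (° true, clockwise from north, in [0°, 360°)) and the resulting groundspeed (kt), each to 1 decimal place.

Leg 1: heading=218.6°, groundspeed=101.5 kt
Leg 2: heading=136.0°, groundspeed=135.1 kt
Leg 3: heading=160.1°, groundspeed=129.0 kt

Leg 1: desired track 201.3°; wind correction +17.3° → command heading 218.6°, groundspeed 101.5 kt
Leg 2: desired track 130.6°; wind correction +5.4° → command heading 136.0°, groundspeed 135.1 kt
Leg 3: desired track 149.7°; wind correction +10.4° → command heading 160.1°, groundspeed 129.0 kt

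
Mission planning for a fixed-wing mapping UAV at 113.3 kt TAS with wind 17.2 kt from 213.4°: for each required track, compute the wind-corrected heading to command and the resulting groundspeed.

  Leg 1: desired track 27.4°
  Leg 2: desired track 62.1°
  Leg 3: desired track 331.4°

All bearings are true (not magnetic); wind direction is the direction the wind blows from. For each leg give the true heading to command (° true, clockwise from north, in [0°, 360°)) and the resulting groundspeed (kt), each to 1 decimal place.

Leg 1: heading=26.5°, groundspeed=130.4 kt
Leg 2: heading=66.3°, groundspeed=128.1 kt
Leg 3: heading=323.7°, groundspeed=120.4 kt

Leg 1: desired track 27.4°; wind correction -0.9° → command heading 26.5°, groundspeed 130.4 kt
Leg 2: desired track 62.1°; wind correction +4.2° → command heading 66.3°, groundspeed 128.1 kt
Leg 3: desired track 331.4°; wind correction -7.7° → command heading 323.7°, groundspeed 120.4 kt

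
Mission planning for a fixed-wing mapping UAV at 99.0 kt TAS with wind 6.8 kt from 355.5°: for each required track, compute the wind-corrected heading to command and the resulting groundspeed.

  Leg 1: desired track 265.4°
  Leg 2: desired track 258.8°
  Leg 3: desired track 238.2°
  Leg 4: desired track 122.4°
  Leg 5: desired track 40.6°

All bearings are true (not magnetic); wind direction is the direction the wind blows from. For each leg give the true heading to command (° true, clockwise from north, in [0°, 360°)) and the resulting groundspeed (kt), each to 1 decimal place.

Leg 1: heading=269.3°, groundspeed=98.8 kt
Leg 2: heading=262.7°, groundspeed=99.6 kt
Leg 3: heading=241.7°, groundspeed=101.9 kt
Leg 4: heading=119.3°, groundspeed=102.9 kt
Leg 5: heading=37.8°, groundspeed=94.1 kt

Leg 1: desired track 265.4°; wind correction +3.9° → command heading 269.3°, groundspeed 98.8 kt
Leg 2: desired track 258.8°; wind correction +3.9° → command heading 262.7°, groundspeed 99.6 kt
Leg 3: desired track 238.2°; wind correction +3.5° → command heading 241.7°, groundspeed 101.9 kt
Leg 4: desired track 122.4°; wind correction -3.1° → command heading 119.3°, groundspeed 102.9 kt
Leg 5: desired track 40.6°; wind correction -2.8° → command heading 37.8°, groundspeed 94.1 kt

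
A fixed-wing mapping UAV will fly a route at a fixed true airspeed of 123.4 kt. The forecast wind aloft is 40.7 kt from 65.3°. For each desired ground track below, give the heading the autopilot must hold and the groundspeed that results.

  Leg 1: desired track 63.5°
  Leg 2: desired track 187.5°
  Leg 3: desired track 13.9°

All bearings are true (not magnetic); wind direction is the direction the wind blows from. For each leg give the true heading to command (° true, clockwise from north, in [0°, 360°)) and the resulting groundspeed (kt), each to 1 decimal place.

Leg 1: heading=64.1°, groundspeed=82.7 kt
Leg 2: heading=171.3°, groundspeed=140.2 kt
Leg 3: heading=28.8°, groundspeed=93.8 kt

Leg 1: desired track 63.5°; wind correction +0.6° → command heading 64.1°, groundspeed 82.7 kt
Leg 2: desired track 187.5°; wind correction -16.2° → command heading 171.3°, groundspeed 140.2 kt
Leg 3: desired track 13.9°; wind correction +14.9° → command heading 28.8°, groundspeed 93.8 kt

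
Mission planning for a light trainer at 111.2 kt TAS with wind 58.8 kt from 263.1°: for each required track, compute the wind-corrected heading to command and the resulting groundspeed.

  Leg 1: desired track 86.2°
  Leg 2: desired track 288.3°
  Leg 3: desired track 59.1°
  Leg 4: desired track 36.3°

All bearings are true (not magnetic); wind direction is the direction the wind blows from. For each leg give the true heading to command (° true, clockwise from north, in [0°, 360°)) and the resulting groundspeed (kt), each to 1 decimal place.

Leg 1: heading=87.8°, groundspeed=169.9 kt
Leg 2: heading=275.3°, groundspeed=55.1 kt
Leg 3: heading=46.7°, groundspeed=162.3 kt
Leg 4: heading=13.6°, groundspeed=142.9 kt

Leg 1: desired track 86.2°; wind correction +1.6° → command heading 87.8°, groundspeed 169.9 kt
Leg 2: desired track 288.3°; wind correction -13.0° → command heading 275.3°, groundspeed 55.1 kt
Leg 3: desired track 59.1°; wind correction -12.4° → command heading 46.7°, groundspeed 162.3 kt
Leg 4: desired track 36.3°; wind correction -22.7° → command heading 13.6°, groundspeed 142.9 kt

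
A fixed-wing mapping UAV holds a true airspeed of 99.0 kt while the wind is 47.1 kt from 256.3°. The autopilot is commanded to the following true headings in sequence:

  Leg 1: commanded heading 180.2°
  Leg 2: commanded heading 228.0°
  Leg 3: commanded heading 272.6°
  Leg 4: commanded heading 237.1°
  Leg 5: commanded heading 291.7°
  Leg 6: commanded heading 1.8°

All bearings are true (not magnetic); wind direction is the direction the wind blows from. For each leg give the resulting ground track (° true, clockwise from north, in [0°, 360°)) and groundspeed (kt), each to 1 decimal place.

Leg 1: heading 180.2°; drift -27.5° → track 152.7°, groundspeed 98.9 kt
Leg 2: heading 228.0°; drift -21.2° → track 206.8°, groundspeed 61.7 kt
Leg 3: heading 272.6°; drift +13.8° → track 286.4°, groundspeed 55.4 kt
Leg 4: heading 237.1°; drift -15.9° → track 221.2°, groundspeed 56.7 kt
Leg 5: heading 291.7°; drift +24.2° → track 315.9°, groundspeed 66.5 kt
Leg 6: heading 1.8°; drift +22.1° → track 23.9°, groundspeed 120.5 kt

Leg 1: track=152.7°, groundspeed=98.9 kt
Leg 2: track=206.8°, groundspeed=61.7 kt
Leg 3: track=286.4°, groundspeed=55.4 kt
Leg 4: track=221.2°, groundspeed=56.7 kt
Leg 5: track=315.9°, groundspeed=66.5 kt
Leg 6: track=23.9°, groundspeed=120.5 kt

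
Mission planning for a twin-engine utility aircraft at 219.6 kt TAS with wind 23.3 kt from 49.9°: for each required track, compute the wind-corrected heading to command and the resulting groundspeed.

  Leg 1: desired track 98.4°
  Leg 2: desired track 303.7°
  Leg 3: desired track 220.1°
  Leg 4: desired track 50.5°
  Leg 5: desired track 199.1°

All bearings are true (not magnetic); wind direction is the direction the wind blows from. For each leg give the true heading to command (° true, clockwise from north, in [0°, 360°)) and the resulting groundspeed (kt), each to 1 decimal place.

Leg 1: desired track 98.4°; wind correction -4.6° → command heading 93.8°, groundspeed 203.5 kt
Leg 2: desired track 303.7°; wind correction +5.8° → command heading 309.5°, groundspeed 225.0 kt
Leg 3: desired track 220.1°; wind correction -1.0° → command heading 219.1°, groundspeed 242.5 kt
Leg 4: desired track 50.5°; wind correction -0.1° → command heading 50.4°, groundspeed 196.3 kt
Leg 5: desired track 199.1°; wind correction -3.1° → command heading 196.0°, groundspeed 239.3 kt

Leg 1: heading=93.8°, groundspeed=203.5 kt
Leg 2: heading=309.5°, groundspeed=225.0 kt
Leg 3: heading=219.1°, groundspeed=242.5 kt
Leg 4: heading=50.4°, groundspeed=196.3 kt
Leg 5: heading=196.0°, groundspeed=239.3 kt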